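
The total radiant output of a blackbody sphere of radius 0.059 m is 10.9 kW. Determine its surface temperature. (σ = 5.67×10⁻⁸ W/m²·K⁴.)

A = 4πr² = 4π × (0.059)² = 0.0437 m².
From P = σAT⁴, T = (P / σA)^(1/4) = (10900 / (5.67×10⁻⁸ × 0.0437))^(1/4).
T = (4.39×10^12)^(1/4) = 1450 K.

T ≈ 1450 K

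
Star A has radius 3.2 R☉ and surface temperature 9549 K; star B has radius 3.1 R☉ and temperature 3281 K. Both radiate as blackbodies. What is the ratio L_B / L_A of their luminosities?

L_B/L_A ≈ 0.0131

L = 4πR²σT⁴ ∝ R²T⁴, so L_B/L_A = (3.1/3.2)² × (3281/9549)⁴ = 0.938 × 0.0139 = 0.0131.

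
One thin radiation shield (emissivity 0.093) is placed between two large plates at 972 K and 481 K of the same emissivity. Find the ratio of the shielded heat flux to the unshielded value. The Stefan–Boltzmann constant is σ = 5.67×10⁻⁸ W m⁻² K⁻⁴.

With N identical shields there are N+1 = 2 gaps in series, each with the same radiative resistance, so the flux falls to 1/(N+1) of its unshielded value.

ratio ≈ 0.500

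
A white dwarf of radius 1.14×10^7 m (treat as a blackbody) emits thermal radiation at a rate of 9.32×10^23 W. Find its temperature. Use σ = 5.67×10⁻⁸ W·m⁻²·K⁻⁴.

T ≈ 10000 K

A = 4πr² = 4π × (1.14×10^7)² = 1.63×10^15 m².
From P = σAT⁴, T = (P / σA)^(1/4) = (9.32×10^23 / (5.67×10⁻⁸ × 1.63×10^15))^(1/4).
T = (1.01×10^16)^(1/4) = 10000 K.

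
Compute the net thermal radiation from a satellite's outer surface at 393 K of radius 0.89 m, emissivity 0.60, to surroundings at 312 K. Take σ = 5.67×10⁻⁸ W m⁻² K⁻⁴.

Q ≈ 4870 W

A = 4πr² = 4π × (0.89)² = 9.95 m².
Q = εσA(T⁴ − T_s⁴). T⁴ − T_s⁴ = (393)⁴ − (312)⁴ = 2.39×10^10 − 9.48×10^9 = 1.44×10^10 K⁴.
Q = 0.60 × 5.67×10⁻⁸ × 9.95 × 1.44×10^10 = 4870 W.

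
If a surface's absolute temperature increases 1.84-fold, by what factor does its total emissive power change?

P ∝ T⁴, so the power scales as (1.84)⁴ = 11.5.

factor ≈ 11.5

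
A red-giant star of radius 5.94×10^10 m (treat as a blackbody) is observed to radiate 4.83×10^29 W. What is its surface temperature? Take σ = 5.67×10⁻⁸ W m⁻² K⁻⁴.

A = 4πr² = 4π × (5.94×10^10)² = 4.43×10^22 m².
From P = σAT⁴, T = (P / σA)^(1/4) = (4.83×10^29 / (5.67×10⁻⁸ × 4.43×10^22))^(1/4).
T = (1.92×10^14)^(1/4) = 3720 K.

T ≈ 3720 K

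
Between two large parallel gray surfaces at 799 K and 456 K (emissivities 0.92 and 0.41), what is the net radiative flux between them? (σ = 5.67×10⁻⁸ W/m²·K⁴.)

For two large parallel gray plates, q = σ(T₁⁴ − T₂⁴) / (1/ε₁ + 1/ε₂ − 1).
1/ε₁ + 1/ε₂ − 1 = 1/0.92 + 1/0.41 − 1 = 2.526.
T₁⁴ − T₂⁴ = 4.08×10^11 − 4.32×10^10 = 3.64×10^11 K⁴.
q = 5.67×10⁻⁸ × 3.64×10^11 / 2.526 = 8180 W/m².

q ≈ 8180 W/m²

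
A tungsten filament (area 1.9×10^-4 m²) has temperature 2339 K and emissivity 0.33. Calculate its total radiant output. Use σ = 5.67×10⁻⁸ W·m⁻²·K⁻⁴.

P = εσAT⁴ = 0.33 × 5.67×10⁻⁸ × 1.90×10^-4 × (2339)⁴ = 0.33 × 5.67×10⁻⁸ × 1.90×10^-4 × 2.99×10^13.
P = 106 W.

P ≈ 106 W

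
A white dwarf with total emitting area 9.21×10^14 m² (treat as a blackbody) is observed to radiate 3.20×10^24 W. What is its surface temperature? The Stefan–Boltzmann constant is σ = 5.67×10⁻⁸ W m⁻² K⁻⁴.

T ≈ 15700 K

From P = σAT⁴, T = (P / σA)^(1/4) = (3.20×10^24 / (5.67×10⁻⁸ × 9.21×10^14))^(1/4).
T = (6.13×10^16)^(1/4) = 15700 K.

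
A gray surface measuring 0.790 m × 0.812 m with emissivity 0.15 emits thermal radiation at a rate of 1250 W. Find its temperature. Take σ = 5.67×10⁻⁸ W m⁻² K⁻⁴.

T ≈ 692 K

A = 0.790 × 0.812 = 0.641 m².
From P = εσAT⁴, T = (P / εσA)^(1/4) = (1250 / (0.15 × 5.67×10⁻⁸ × 0.641))^(1/4).
T = (2.29×10^11)^(1/4) = 692 K.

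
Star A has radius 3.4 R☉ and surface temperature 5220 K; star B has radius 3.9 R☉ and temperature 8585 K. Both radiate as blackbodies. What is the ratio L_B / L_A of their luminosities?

L = 4πR²σT⁴ ∝ R²T⁴, so L_B/L_A = (3.9/3.4)² × (8585/5220)⁴ = 1.32 × 7.32 = 9.63.

L_B/L_A ≈ 9.63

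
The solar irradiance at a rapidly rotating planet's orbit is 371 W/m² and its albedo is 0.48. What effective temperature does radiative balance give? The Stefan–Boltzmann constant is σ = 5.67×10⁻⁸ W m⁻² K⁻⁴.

Power absorbed = (1−a)S·πR²; power emitted = 4πR²σT⁴. Equating and cancelling πR²:
T = ((1−a)S / 4σ)^(1/4) = (193 / (4 × 5.67×10⁻⁸))^(1/4) = (8.51×10^8)^(1/4).
T = 171 K.

T ≈ 171 K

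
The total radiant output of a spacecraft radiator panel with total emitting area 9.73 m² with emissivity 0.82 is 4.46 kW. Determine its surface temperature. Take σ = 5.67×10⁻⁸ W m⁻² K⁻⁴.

From P = εσAT⁴, T = (P / εσA)^(1/4) = (4460 / (0.82 × 5.67×10⁻⁸ × 9.73))^(1/4).
T = (9.86×10^9)^(1/4) = 315 K.

T ≈ 315 K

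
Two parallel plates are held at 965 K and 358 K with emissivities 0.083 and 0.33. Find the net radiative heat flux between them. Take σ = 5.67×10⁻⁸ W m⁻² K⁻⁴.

For two large parallel gray plates, q = σ(T₁⁴ − T₂⁴) / (1/ε₁ + 1/ε₂ − 1).
1/ε₁ + 1/ε₂ − 1 = 1/0.083 + 1/0.33 − 1 = 14.08.
T₁⁴ − T₂⁴ = 8.67×10^11 − 1.64×10^10 = 8.51×10^11 K⁴.
q = 5.67×10⁻⁸ × 8.51×10^11 / 14.08 = 3430 W/m².

q ≈ 3430 W/m²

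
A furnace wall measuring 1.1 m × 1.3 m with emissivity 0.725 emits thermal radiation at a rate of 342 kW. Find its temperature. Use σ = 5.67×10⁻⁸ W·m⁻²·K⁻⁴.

A = 1.1 × 1.3 = 1.43 m².
From P = εσAT⁴, T = (P / εσA)^(1/4) = (3.42×10^5 / (0.725 × 5.67×10⁻⁸ × 1.43))^(1/4).
T = (5.82×10^12)^(1/4) = 1550 K.

T ≈ 1550 K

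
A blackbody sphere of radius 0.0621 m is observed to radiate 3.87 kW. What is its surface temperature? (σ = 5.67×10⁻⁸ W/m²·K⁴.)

A = 4πr² = 4π × (0.0621)² = 0.0485 m².
From P = σAT⁴, T = (P / σA)^(1/4) = (3870 / (5.67×10⁻⁸ × 0.0485))^(1/4).
T = (1.41×10^12)^(1/4) = 1090 K.

T ≈ 1090 K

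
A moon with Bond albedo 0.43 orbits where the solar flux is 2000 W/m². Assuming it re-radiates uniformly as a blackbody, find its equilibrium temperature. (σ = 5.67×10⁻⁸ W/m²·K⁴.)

T ≈ 266 K

Power absorbed = (1−a)S·πR²; power emitted = 4πR²σT⁴. Equating and cancelling πR²:
T = ((1−a)S / 4σ)^(1/4) = (1140 / (4 × 5.67×10⁻⁸))^(1/4) = (5.03×10^9)^(1/4).
T = 266 K.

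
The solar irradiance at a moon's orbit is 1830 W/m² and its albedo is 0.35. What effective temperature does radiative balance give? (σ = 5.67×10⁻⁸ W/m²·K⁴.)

T ≈ 269 K

Power absorbed = (1−a)S·πR²; power emitted = 4πR²σT⁴. Equating and cancelling πR²:
T = ((1−a)S / 4σ)^(1/4) = (1190 / (4 × 5.67×10⁻⁸))^(1/4) = (5.24×10^9)^(1/4).
T = 269 K.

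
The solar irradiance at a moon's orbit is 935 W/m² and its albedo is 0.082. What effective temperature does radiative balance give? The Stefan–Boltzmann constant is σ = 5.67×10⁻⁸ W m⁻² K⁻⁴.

T ≈ 248 K

Power absorbed = (1−a)S·πR²; power emitted = 4πR²σT⁴. Equating and cancelling πR²:
T = ((1−a)S / 4σ)^(1/4) = (858 / (4 × 5.67×10⁻⁸))^(1/4) = (3.78×10^9)^(1/4).
T = 248 K.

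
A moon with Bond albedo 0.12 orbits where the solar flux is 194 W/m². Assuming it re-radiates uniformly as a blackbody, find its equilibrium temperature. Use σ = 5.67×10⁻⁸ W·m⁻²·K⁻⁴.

T ≈ 166 K

Power absorbed = (1−a)S·πR²; power emitted = 4πR²σT⁴. Equating and cancelling πR²:
T = ((1−a)S / 4σ)^(1/4) = (171 / (4 × 5.67×10⁻⁸))^(1/4) = (7.53×10^8)^(1/4).
T = 166 K.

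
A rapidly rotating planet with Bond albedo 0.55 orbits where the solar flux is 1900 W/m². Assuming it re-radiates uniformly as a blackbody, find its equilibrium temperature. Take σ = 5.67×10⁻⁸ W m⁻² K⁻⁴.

Power absorbed = (1−a)S·πR²; power emitted = 4πR²σT⁴. Equating and cancelling πR²:
T = ((1−a)S / 4σ)^(1/4) = (855 / (4 × 5.67×10⁻⁸))^(1/4) = (3.77×10^9)^(1/4).
T = 248 K.

T ≈ 248 K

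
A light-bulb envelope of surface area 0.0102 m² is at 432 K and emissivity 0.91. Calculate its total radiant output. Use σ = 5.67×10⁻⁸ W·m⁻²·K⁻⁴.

P = εσAT⁴ = 0.91 × 5.67×10⁻⁸ × 0.0102 × (432)⁴ = 0.91 × 5.67×10⁻⁸ × 0.0102 × 3.48×10^10.
P = 18.3 W.

P ≈ 18.3 W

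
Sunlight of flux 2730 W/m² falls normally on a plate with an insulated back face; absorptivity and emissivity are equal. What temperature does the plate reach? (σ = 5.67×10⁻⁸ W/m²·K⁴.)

T ≈ 468 K

Absorbed flux αS = emitted flux εσT⁴ (one radiating face); with α = ε, T = (S/σ)^(1/4).
T = (2730 / 5.67×10⁻⁸)^(1/4) = (4.81×10^10)^(1/4).
T = 468 K.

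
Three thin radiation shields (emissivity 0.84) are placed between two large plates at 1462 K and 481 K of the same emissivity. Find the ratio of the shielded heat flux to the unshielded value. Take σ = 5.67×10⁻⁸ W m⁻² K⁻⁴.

With N identical shields there are N+1 = 4 gaps in series, each with the same radiative resistance, so the flux falls to 1/(N+1) of its unshielded value.

ratio ≈ 0.250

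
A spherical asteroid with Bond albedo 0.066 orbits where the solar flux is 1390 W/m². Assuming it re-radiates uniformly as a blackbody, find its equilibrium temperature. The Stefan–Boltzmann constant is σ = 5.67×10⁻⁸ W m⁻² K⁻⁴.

Power absorbed = (1−a)S·πR²; power emitted = 4πR²σT⁴. Equating and cancelling πR²:
T = ((1−a)S / 4σ)^(1/4) = (1300 / (4 × 5.67×10⁻⁸))^(1/4) = (5.72×10^9)^(1/4).
T = 275 K.

T ≈ 275 K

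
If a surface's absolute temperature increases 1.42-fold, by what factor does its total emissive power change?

factor ≈ 4.07

P ∝ T⁴, so the power scales as (1.42)⁴ = 4.07.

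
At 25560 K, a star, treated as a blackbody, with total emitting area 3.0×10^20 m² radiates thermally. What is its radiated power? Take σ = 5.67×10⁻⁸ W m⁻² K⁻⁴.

P = σAT⁴ = 5.67×10⁻⁸ × 3.00×10^20 × (25560)⁴ = 5.67×10⁻⁸ × 3.00×10^20 × 4.27×10^17.
P = 7.26×10^30 W.

P ≈ 7.26×10^30 W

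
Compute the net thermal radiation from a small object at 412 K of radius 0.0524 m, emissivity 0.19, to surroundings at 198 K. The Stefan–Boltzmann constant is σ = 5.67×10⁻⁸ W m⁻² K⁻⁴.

Q ≈ 10.1 W

A = 4πr² = 4π × (0.0524)² = 0.0345 m².
Q = εσA(T⁴ − T_s⁴). T⁴ − T_s⁴ = (412)⁴ − (198)⁴ = 2.88×10^10 − 1.54×10^9 = 2.73×10^10 K⁴.
Q = 0.19 × 5.67×10⁻⁸ × 0.0345 × 2.73×10^10 = 10.1 W.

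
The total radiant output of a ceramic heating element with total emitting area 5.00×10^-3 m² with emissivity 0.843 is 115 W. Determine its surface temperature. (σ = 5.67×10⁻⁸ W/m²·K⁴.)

From P = εσAT⁴, T = (P / εσA)^(1/4) = (115 / (0.843 × 5.67×10⁻⁸ × 5.00×10^-3))^(1/4).
T = (4.81×10^11)^(1/4) = 833 K.

T ≈ 833 K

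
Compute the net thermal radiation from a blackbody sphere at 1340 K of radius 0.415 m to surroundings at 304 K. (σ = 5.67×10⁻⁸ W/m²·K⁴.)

A = 4πr² = 4π × (0.415)² = 2.16 m².
Q = σA(T⁴ − T_s⁴). T⁴ − T_s⁴ = (1340)⁴ − (304)⁴ = 3.22×10^12 − 8.54×10^9 = 3.22×10^12 K⁴.
Q = 5.67×10⁻⁸ × 2.16 × 3.22×10^12 = 3.95×10^5 W.

Q ≈ 3.95×10^5 W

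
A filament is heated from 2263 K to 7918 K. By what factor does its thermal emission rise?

P ∝ T⁴, so the ratio is (7918/2263)⁴ = (3.499)⁴ = 150.

ratio ≈ 150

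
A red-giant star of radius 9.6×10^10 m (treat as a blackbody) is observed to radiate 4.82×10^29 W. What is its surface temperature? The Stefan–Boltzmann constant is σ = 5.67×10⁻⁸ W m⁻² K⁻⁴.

T ≈ 2930 K

A = 4πr² = 4π × (9.6×10^10)² = 1.16×10^23 m².
From P = σAT⁴, T = (P / σA)^(1/4) = (4.82×10^29 / (5.67×10⁻⁸ × 1.16×10^23))^(1/4).
T = (7.34×10^13)^(1/4) = 2930 K.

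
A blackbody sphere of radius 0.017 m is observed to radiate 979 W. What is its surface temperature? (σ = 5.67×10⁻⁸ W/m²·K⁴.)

A = 4πr² = 4π × (0.017)² = 3.63×10^-3 m².
From P = σAT⁴, T = (P / σA)^(1/4) = (979 / (5.67×10⁻⁸ × 3.63×10^-3))^(1/4).
T = (4.75×10^12)^(1/4) = 1480 K.

T ≈ 1480 K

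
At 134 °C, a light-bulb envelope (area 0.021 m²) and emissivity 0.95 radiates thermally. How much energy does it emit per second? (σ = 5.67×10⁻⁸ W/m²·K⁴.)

P ≈ 31.0 W

134 °C = 407 K.
Stefan–Boltzmann: P = εσAT⁴ = 0.95 × 5.67×10⁻⁸ × 0.0210 × (407)⁴ = 0.95 × 5.67×10⁻⁸ × 0.0210 × 2.74×10^10.
P = 31.0 W.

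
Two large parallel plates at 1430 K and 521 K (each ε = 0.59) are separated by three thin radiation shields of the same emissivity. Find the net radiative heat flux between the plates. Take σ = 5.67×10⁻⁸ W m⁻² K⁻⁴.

q ≈ 24400 W/m²

Each of the 4 gaps contributes resistance (2/ε − 1) = 2/0.59 − 1 = 2.390; total = 9.559.
q = σ(T₁⁴ − T₂⁴) / 9.559 = 5.67×10⁻⁸ × 4.11×10^12 / 9.559 = 24400 W/m².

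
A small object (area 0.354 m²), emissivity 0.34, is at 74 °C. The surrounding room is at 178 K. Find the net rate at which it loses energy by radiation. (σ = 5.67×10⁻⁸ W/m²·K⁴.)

Convert: 74 °C = 347 K.
Q = εσA(T⁴ − T_s⁴). T⁴ − T_s⁴ = (347)⁴ − (178)⁴ = 1.45×10^10 − 1.00×10^9 = 1.35×10^10 K⁴.
Q = 0.34 × 5.67×10⁻⁸ × 0.354 × 1.35×10^10 = 92.1 W.

Q ≈ 92.1 W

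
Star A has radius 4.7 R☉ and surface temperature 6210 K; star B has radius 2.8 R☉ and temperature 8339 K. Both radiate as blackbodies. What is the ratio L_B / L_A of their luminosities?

L = 4πR²σT⁴ ∝ R²T⁴, so L_B/L_A = (2.8/4.7)² × (8339/6210)⁴ = 0.355 × 3.25 = 1.15.

L_B/L_A ≈ 1.15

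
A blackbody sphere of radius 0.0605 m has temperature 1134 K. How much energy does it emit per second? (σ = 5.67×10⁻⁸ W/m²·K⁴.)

P ≈ 4310 W

A = 4πr² = 4π × (0.0605)² = 0.0460 m².
P = σAT⁴ = 5.67×10⁻⁸ × 0.0460 × (1134)⁴ = 5.67×10⁻⁸ × 0.0460 × 1.65×10^12.
P = 4310 W.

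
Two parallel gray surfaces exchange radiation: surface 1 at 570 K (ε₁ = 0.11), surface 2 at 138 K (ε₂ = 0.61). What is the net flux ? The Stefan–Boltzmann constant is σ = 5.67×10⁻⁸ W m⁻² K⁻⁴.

For two large parallel gray plates, q = σ(T₁⁴ − T₂⁴) / (1/ε₁ + 1/ε₂ − 1).
1/ε₁ + 1/ε₂ − 1 = 1/0.11 + 1/0.61 − 1 = 9.730.
T₁⁴ − T₂⁴ = 1.06×10^11 − 3.63×10^8 = 1.05×10^11 K⁴.
q = 5.67×10⁻⁸ × 1.05×10^11 / 9.730 = 613 W/m².

q ≈ 613 W/m²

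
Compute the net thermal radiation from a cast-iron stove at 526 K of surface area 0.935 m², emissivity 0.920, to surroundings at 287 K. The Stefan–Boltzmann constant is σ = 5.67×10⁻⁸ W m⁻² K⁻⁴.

Q = εσA(T⁴ − T_s⁴). T⁴ − T_s⁴ = (526)⁴ − (287)⁴ = 7.65×10^10 − 6.78×10^9 = 6.98×10^10 K⁴.
Q = 0.920 × 5.67×10⁻⁸ × 0.935 × 6.98×10^10 = 3400 W.

Q ≈ 3400 W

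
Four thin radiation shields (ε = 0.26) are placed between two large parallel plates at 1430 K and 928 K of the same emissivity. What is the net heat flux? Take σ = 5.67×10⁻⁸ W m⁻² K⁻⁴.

Each of the 5 gaps contributes resistance (2/ε − 1) = 2/0.26 − 1 = 6.692; total = 33.46.
q = σ(T₁⁴ − T₂⁴) / 33.46 = 5.67×10⁻⁸ × 3.44×10^12 / 33.46 = 5830 W/m².

q ≈ 5830 W/m²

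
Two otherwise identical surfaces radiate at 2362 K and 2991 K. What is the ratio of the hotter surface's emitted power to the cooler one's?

ratio ≈ 2.57

P ∝ T⁴, so the ratio is (2991/2362)⁴ = (1.266)⁴ = 2.57.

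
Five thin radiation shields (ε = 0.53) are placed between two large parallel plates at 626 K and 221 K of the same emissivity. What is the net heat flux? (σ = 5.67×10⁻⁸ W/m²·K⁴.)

Each of the 6 gaps contributes resistance (2/ε − 1) = 2/0.53 − 1 = 2.774; total = 16.64.
q = σ(T₁⁴ − T₂⁴) / 16.64 = 5.67×10⁻⁸ × 1.51×10^11 / 16.64 = 515 W/m².

q ≈ 515 W/m²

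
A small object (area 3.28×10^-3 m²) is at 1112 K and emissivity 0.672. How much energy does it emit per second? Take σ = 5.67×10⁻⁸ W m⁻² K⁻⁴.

P ≈ 191 W

Stefan–Boltzmann: P = εσAT⁴ = 0.672 × 5.67×10⁻⁸ × 3.28×10^-3 × (1112)⁴ = 0.672 × 5.67×10⁻⁸ × 3.28×10^-3 × 1.53×10^12.
P = 191 W.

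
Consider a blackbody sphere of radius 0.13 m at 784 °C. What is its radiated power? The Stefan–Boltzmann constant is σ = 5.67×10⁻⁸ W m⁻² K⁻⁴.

P ≈ 15000 W

A = 4πr² = 4π × (0.13)² = 0.212 m².
784 °C = 1057 K.
P = σAT⁴ = 5.67×10⁻⁸ × 0.212 × (1057)⁴ = 5.67×10⁻⁸ × 0.212 × 1.25×10^12.
P = 15000 W.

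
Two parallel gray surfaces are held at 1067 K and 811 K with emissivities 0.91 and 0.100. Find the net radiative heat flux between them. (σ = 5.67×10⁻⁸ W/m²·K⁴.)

q ≈ 4850 W/m²

For two large parallel gray plates, q = σ(T₁⁴ − T₂⁴) / (1/ε₁ + 1/ε₂ − 1).
1/ε₁ + 1/ε₂ − 1 = 1/0.91 + 1/0.100 − 1 = 10.10.
T₁⁴ − T₂⁴ = 1.30×10^12 − 4.33×10^11 = 8.64×10^11 K⁴.
q = 5.67×10⁻⁸ × 8.64×10^11 / 10.10 = 4850 W/m².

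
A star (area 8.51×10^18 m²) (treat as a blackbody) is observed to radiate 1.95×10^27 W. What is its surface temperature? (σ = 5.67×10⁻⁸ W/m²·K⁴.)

From P = σAT⁴, T = (P / σA)^(1/4) = (1.95×10^27 / (5.67×10⁻⁸ × 8.51×10^18))^(1/4).
T = (4.04×10^15)^(1/4) = 7970 K.

T ≈ 7970 K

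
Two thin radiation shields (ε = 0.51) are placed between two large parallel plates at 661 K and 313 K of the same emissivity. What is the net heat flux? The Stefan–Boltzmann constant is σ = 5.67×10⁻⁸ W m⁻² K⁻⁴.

q ≈ 1170 W/m²

Each of the 3 gaps contributes resistance (2/ε − 1) = 2/0.51 − 1 = 2.922; total = 8.765.
q = σ(T₁⁴ − T₂⁴) / 8.765 = 5.67×10⁻⁸ × 1.81×10^11 / 8.765 = 1170 W/m².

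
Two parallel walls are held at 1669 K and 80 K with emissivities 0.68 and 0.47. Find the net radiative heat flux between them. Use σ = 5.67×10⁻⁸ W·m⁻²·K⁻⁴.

q ≈ 1.69×10^5 W/m²

For two large parallel gray plates, q = σ(T₁⁴ − T₂⁴) / (1/ε₁ + 1/ε₂ − 1).
1/ε₁ + 1/ε₂ − 1 = 1/0.68 + 1/0.47 − 1 = 2.598.
T₁⁴ − T₂⁴ = 7.76×10^12 − 4.10×10^7 = 7.76×10^12 K⁴.
q = 5.67×10⁻⁸ × 7.76×10^12 / 2.598 = 1.69×10^5 W/m².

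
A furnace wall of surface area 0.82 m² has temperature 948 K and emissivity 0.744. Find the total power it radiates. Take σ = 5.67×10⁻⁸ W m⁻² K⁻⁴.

P ≈ 27900 W

P = εσAT⁴ = 0.744 × 5.67×10⁻⁸ × 0.820 × (948)⁴ = 0.744 × 5.67×10⁻⁸ × 0.820 × 8.08×10^11.
P = 27900 W.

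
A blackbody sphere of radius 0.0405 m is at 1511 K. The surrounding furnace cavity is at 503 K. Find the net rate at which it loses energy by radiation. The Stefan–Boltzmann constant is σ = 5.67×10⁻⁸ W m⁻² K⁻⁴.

A = 4πr² = 4π × (0.0405)² = 0.0206 m².
Q = σA(T⁴ − T_s⁴). T⁴ − T_s⁴ = (1511)⁴ − (503)⁴ = 5.21×10^12 − 6.40×10^10 = 5.15×10^12 K⁴.
Q = 5.67×10⁻⁸ × 0.0206 × 5.15×10^12 = 6020 W.

Q ≈ 6020 W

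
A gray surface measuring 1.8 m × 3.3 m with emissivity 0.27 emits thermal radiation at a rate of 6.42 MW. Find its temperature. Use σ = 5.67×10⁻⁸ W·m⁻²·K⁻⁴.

A = 1.8 × 3.3 = 5.94 m².
From P = εσAT⁴, T = (P / εσA)^(1/4) = (6.42×10^6 / (0.27 × 5.67×10⁻⁸ × 5.94))^(1/4).
T = (7.06×10^13)^(1/4) = 2900 K.

T ≈ 2900 K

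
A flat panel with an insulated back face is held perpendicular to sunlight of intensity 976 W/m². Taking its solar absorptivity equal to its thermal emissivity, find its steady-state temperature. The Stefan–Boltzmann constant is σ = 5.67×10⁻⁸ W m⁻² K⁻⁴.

Absorbed flux αS = emitted flux εσT⁴ (one radiating face); with α = ε, T = (S/σ)^(1/4).
T = (976 / 5.67×10⁻⁸)^(1/4) = (1.72×10^10)^(1/4).
T = 362 K.

T ≈ 362 K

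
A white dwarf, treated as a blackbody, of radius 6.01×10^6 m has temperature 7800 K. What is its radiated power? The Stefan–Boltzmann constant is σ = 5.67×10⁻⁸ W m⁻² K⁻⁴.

A = 4πr² = 4π × (6.01×10^6)² = 4.54×10^14 m².
P = σAT⁴ = 5.67×10⁻⁸ × 4.54×10^14 × (7800)⁴ = 5.67×10⁻⁸ × 4.54×10^14 × 3.70×10^15.
P = 9.53×10^22 W.

P ≈ 9.53×10^22 W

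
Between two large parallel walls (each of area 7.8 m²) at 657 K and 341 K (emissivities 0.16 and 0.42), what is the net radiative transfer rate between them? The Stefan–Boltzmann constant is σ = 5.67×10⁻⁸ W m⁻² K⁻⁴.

For two large parallel gray plates, q = σ(T₁⁴ − T₂⁴) / (1/ε₁ + 1/ε₂ − 1).
1/ε₁ + 1/ε₂ − 1 = 1/0.16 + 1/0.42 − 1 = 7.631.
T₁⁴ − T₂⁴ = 1.86×10^11 − 1.35×10^10 = 1.73×10^11 K⁴.
q = 5.67×10⁻⁸ × 1.73×10^11 / 7.631 = 1280 W/m².
Q = q·A = 1280 × 7.8 = 10000 W.

Q ≈ 10000 W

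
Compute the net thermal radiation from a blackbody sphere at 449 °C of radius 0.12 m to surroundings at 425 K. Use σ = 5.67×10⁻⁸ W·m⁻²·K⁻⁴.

A = 4πr² = 4π × (0.12)² = 0.181 m².
Convert: 449 °C = 722 K.
Q = σA(T⁴ − T_s⁴). T⁴ − T_s⁴ = (722)⁴ − (425)⁴ = 2.72×10^11 − 3.26×10^10 = 2.39×10^11 K⁴.
Q = 5.67×10⁻⁸ × 0.181 × 2.39×10^11 = 2450 W.

Q ≈ 2450 W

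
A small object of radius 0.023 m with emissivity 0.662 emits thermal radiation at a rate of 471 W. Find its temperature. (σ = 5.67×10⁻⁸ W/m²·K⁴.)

T ≈ 1170 K

A = 4πr² = 4π × (0.023)² = 6.65×10^-3 m².
From P = εσAT⁴, T = (P / εσA)^(1/4) = (471 / (0.662 × 5.67×10⁻⁸ × 6.65×10^-3))^(1/4).
T = (1.89×10^12)^(1/4) = 1170 K.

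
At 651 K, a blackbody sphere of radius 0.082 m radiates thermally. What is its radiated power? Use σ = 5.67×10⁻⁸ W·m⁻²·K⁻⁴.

P ≈ 860 W

A = 4πr² = 4π × (0.082)² = 0.0845 m².
P = σAT⁴ = 5.67×10⁻⁸ × 0.0845 × (651)⁴ = 5.67×10⁻⁸ × 0.0845 × 1.80×10^11.
P = 860 W.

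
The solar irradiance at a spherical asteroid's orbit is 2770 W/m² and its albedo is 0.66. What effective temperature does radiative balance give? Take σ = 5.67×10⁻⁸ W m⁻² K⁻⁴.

T ≈ 254 K

Power absorbed = (1−a)S·πR²; power emitted = 4πR²σT⁴. Equating and cancelling πR²:
T = ((1−a)S / 4σ)^(1/4) = (942 / (4 × 5.67×10⁻⁸))^(1/4) = (4.15×10^9)^(1/4).
T = 254 K.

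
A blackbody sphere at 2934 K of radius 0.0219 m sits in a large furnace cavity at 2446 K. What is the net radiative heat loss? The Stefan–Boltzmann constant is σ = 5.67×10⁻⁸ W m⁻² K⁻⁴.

Q ≈ 13100 W

A = 4πr² = 4π × (0.0219)² = 6.03×10^-3 m².
Q = σA(T⁴ − T_s⁴). T⁴ − T_s⁴ = (2934)⁴ − (2446)⁴ = 7.41×10^13 − 3.58×10^13 = 3.83×10^13 K⁴.
Q = 5.67×10⁻⁸ × 6.03×10^-3 × 3.83×10^13 = 13100 W.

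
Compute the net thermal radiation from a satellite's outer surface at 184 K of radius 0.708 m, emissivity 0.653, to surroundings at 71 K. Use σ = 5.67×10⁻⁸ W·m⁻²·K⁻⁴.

A = 4πr² = 4π × (0.708)² = 6.30 m².
Q = εσA(T⁴ − T_s⁴). T⁴ − T_s⁴ = (184)⁴ − (71)⁴ = 1.15×10^9 − 2.54×10^7 = 1.12×10^9 K⁴.
Q = 0.653 × 5.67×10⁻⁸ × 6.30 × 1.12×10^9 = 261 W.

Q ≈ 261 W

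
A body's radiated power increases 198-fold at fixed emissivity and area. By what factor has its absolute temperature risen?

factor ≈ 3.75

P ∝ T⁴ ⇒ T ∝ P^(1/4), so T scales by (198)^(1/4) = 3.75.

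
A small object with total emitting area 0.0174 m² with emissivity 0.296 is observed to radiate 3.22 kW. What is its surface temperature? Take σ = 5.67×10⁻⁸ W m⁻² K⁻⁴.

From P = εσAT⁴, T = (P / εσA)^(1/4) = (3220 / (0.296 × 5.67×10⁻⁸ × 0.0174))^(1/4).
T = (1.10×10^13)^(1/4) = 1820 K.

T ≈ 1820 K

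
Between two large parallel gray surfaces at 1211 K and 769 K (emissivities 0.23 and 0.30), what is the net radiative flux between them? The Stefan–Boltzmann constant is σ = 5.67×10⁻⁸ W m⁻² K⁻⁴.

q ≈ 15300 W/m²

For two large parallel gray plates, q = σ(T₁⁴ − T₂⁴) / (1/ε₁ + 1/ε₂ − 1).
1/ε₁ + 1/ε₂ − 1 = 1/0.23 + 1/0.30 − 1 = 6.681.
T₁⁴ − T₂⁴ = 2.15×10^12 − 3.50×10^11 = 1.80×10^12 K⁴.
q = 5.67×10⁻⁸ × 1.80×10^12 / 6.681 = 15300 W/m².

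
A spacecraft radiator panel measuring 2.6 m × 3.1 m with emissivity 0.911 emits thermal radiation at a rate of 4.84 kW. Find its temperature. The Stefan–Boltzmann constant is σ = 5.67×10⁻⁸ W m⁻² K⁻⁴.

A = 2.6 × 3.1 = 8.06 m².
From P = εσAT⁴, T = (P / εσA)^(1/4) = (4840 / (0.911 × 5.67×10⁻⁸ × 8.06))^(1/4).
T = (1.16×10^10)^(1/4) = 328 K.

T ≈ 328 K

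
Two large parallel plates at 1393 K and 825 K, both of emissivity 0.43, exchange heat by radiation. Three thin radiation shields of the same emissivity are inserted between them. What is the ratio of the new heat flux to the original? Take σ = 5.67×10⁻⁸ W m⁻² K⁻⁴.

ratio ≈ 0.250

With N identical shields there are N+1 = 4 gaps in series, each with the same radiative resistance, so the flux falls to 1/(N+1) of its unshielded value.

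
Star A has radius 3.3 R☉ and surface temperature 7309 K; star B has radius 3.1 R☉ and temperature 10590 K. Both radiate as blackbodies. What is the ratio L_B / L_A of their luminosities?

L_B/L_A ≈ 3.89

L = 4πR²σT⁴ ∝ R²T⁴, so L_B/L_A = (3.1/3.3)² × (10590/7309)⁴ = 0.882 × 4.41 = 3.89.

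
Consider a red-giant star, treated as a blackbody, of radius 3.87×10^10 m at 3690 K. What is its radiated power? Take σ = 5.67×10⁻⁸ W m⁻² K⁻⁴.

A = 4πr² = 4π × (3.87×10^10)² = 1.88×10^22 m².
P = σAT⁴ = 5.67×10⁻⁸ × 1.88×10^22 × (3690)⁴ = 5.67×10⁻⁸ × 1.88×10^22 × 1.85×10^14.
P = 1.98×10^29 W.

P ≈ 1.98×10^29 W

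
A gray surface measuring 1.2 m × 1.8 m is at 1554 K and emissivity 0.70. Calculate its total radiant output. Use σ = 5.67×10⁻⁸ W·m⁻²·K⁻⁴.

A = 1.2 × 1.8 = 2.16 m².
Stefan–Boltzmann: P = εσAT⁴ = 0.70 × 5.67×10⁻⁸ × 2.16 × (1554)⁴ = 0.70 × 5.67×10⁻⁸ × 2.16 × 5.83×10^12.
P = 5.00×10^5 W.

P ≈ 5.00×10^5 W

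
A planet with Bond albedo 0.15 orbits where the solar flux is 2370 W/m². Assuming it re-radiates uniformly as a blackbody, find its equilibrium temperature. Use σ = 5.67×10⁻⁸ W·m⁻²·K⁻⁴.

Power absorbed = (1−a)S·πR²; power emitted = 4πR²σT⁴. Equating and cancelling πR²:
T = ((1−a)S / 4σ)^(1/4) = (2010 / (4 × 5.67×10⁻⁸))^(1/4) = (8.88×10^9)^(1/4).
T = 307 K.

T ≈ 307 K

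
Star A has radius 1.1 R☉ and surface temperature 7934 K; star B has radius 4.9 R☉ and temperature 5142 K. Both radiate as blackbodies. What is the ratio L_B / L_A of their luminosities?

L_B/L_A ≈ 3.50

L = 4πR²σT⁴ ∝ R²T⁴, so L_B/L_A = (4.9/1.1)² × (5142/7934)⁴ = 19.8 × 0.176 = 3.50.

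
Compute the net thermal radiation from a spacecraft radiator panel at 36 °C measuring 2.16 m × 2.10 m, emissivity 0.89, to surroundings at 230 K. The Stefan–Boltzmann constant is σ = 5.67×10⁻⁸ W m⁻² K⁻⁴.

A = 2.16 × 2.10 = 4.54 m².
Convert: 36 °C = 309 K.
Q = εσA(T⁴ − T_s⁴). T⁴ − T_s⁴ = (309)⁴ − (230)⁴ = 9.12×10^9 − 2.80×10^9 = 6.32×10^9 K⁴.
Q = 0.89 × 5.67×10⁻⁸ × 4.54 × 6.32×10^9 = 1450 W.

Q ≈ 1450 W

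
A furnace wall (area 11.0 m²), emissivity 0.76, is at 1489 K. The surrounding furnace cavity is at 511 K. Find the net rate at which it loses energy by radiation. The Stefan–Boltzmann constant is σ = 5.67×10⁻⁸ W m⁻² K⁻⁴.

Q = εσA(T⁴ − T_s⁴). T⁴ − T_s⁴ = (1489)⁴ − (511)⁴ = 4.92×10^12 − 6.82×10^10 = 4.85×10^12 K⁴.
Q = 0.76 × 5.67×10⁻⁸ × 11.0 × 4.85×10^12 = 2.30×10^6 W.

Q ≈ 2.30×10^6 W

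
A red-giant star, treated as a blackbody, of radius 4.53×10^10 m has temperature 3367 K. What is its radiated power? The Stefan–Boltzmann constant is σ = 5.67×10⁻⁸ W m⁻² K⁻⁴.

P ≈ 1.88×10^29 W

A = 4πr² = 4π × (4.53×10^10)² = 2.58×10^22 m².
P = σAT⁴ = 5.67×10⁻⁸ × 2.58×10^22 × (3367)⁴ = 5.67×10⁻⁸ × 2.58×10^22 × 1.29×10^14.
P = 1.88×10^29 W.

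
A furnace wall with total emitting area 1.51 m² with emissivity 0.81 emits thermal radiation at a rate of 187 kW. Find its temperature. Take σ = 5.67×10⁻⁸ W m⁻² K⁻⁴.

T ≈ 1280 K

From P = εσAT⁴, T = (P / εσA)^(1/4) = (1.87×10^5 / (0.81 × 5.67×10⁻⁸ × 1.51))^(1/4).
T = (2.70×10^12)^(1/4) = 1280 K.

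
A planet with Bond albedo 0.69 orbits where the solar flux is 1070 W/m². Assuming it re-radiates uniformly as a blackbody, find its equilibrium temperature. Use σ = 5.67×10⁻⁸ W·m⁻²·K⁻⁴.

Power absorbed = (1−a)S·πR²; power emitted = 4πR²σT⁴. Equating and cancelling πR²:
T = ((1−a)S / 4σ)^(1/4) = (332 / (4 × 5.67×10⁻⁸))^(1/4) = (1.46×10^9)^(1/4).
T = 196 K.

T ≈ 196 K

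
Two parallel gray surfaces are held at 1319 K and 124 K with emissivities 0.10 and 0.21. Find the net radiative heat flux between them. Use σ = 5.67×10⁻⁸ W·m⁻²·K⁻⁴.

q ≈ 12500 W/m²

For two large parallel gray plates, q = σ(T₁⁴ − T₂⁴) / (1/ε₁ + 1/ε₂ − 1).
1/ε₁ + 1/ε₂ − 1 = 1/0.10 + 1/0.21 − 1 = 13.76.
T₁⁴ − T₂⁴ = 3.03×10^12 − 2.36×10^8 = 3.03×10^12 K⁴.
q = 5.67×10⁻⁸ × 3.03×10^12 / 13.76 = 12500 W/m².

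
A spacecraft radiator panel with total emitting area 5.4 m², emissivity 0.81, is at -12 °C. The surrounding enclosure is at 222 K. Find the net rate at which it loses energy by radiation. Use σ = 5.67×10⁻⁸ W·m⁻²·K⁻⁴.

Convert: -12 °C = 261 K.
Q = εσA(T⁴ − T_s⁴). T⁴ − T_s⁴ = (261)⁴ − (222)⁴ = 4.64×10^9 − 2.43×10^9 = 2.21×10^9 K⁴.
Q = 0.81 × 5.67×10⁻⁸ × 5.40 × 2.21×10^9 = 548 W.

Q ≈ 548 W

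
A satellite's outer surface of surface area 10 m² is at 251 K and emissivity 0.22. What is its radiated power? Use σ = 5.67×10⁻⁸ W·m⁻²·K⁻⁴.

P ≈ 495 W

Stefan–Boltzmann: P = εσAT⁴ = 0.22 × 5.67×10⁻⁸ × 10.0 × (251)⁴ = 0.22 × 5.67×10⁻⁸ × 10.0 × 3.97×10^9.
P = 495 W.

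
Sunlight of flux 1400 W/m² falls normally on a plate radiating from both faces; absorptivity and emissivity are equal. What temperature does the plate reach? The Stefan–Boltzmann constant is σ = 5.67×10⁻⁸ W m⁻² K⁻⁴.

T ≈ 333 K

Absorbed flux αS = emitted flux 2εσT⁴ per unit area; with α = ε this gives T = (S/2σ)^(1/4).
T = (1400 / (2 × 5.67×10⁻⁸))^(1/4) = (1.23×10^10)^(1/4).
T = 333 K.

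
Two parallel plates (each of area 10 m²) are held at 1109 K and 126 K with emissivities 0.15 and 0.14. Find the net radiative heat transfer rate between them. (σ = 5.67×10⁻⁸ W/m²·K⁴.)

For two large parallel gray plates, q = σ(T₁⁴ − T₂⁴) / (1/ε₁ + 1/ε₂ − 1).
1/ε₁ + 1/ε₂ − 1 = 1/0.15 + 1/0.14 − 1 = 12.81.
T₁⁴ − T₂⁴ = 1.51×10^12 − 2.52×10^8 = 1.51×10^12 K⁴.
q = 5.67×10⁻⁸ × 1.51×10^12 / 12.81 = 6690 W/m².
Q = q·A = 6690 × 10 = 66900 W.

Q ≈ 66900 W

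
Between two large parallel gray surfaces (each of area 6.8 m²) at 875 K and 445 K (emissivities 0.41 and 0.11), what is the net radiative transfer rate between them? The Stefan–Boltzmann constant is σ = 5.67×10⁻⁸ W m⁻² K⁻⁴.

For two large parallel gray plates, q = σ(T₁⁴ − T₂⁴) / (1/ε₁ + 1/ε₂ − 1).
1/ε₁ + 1/ε₂ − 1 = 1/0.41 + 1/0.11 − 1 = 10.53.
T₁⁴ − T₂⁴ = 5.86×10^11 − 3.92×10^10 = 5.47×10^11 K⁴.
q = 5.67×10⁻⁸ × 5.47×10^11 / 10.53 = 2950 W/m².
Q = q·A = 2950 × 6.8 = 20000 W.

Q ≈ 20000 W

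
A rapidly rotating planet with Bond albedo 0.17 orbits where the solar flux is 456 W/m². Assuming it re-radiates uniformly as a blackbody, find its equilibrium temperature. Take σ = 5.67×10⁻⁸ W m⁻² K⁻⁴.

Power absorbed = (1−a)S·πR²; power emitted = 4πR²σT⁴. Equating and cancelling πR²:
T = ((1−a)S / 4σ)^(1/4) = (378 / (4 × 5.67×10⁻⁸))^(1/4) = (1.67×10^9)^(1/4).
T = 202 K.

T ≈ 202 K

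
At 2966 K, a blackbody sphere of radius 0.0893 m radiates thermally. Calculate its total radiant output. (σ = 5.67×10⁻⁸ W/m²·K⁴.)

P ≈ 4.40×10^5 W

A = 4πr² = 4π × (0.0893)² = 0.100 m².
P = σAT⁴ = 5.67×10⁻⁸ × 0.100 × (2966)⁴ = 5.67×10⁻⁸ × 0.100 × 7.74×10^13.
P = 4.40×10^5 W.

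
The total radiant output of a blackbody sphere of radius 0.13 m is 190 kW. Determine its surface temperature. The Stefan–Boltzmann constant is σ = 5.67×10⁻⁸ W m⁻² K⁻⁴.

A = 4πr² = 4π × (0.13)² = 0.212 m².
From P = σAT⁴, T = (P / σA)^(1/4) = (1.90×10^5 / (5.67×10⁻⁸ × 0.212))^(1/4).
T = (1.58×10^13)^(1/4) = 1990 K.

T ≈ 1990 K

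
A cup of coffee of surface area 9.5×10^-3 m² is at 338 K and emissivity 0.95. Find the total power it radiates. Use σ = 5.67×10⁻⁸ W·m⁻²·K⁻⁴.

P ≈ 6.68 W

Stefan–Boltzmann: P = εσAT⁴ = 0.95 × 5.67×10⁻⁸ × 9.50×10^-3 × (338)⁴ = 0.95 × 5.67×10⁻⁸ × 9.50×10^-3 × 1.31×10^10.
P = 6.68 W.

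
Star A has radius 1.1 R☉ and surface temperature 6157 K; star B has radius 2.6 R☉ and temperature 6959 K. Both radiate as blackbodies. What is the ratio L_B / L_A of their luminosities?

L = 4πR²σT⁴ ∝ R²T⁴, so L_B/L_A = (2.6/1.1)² × (6959/6157)⁴ = 5.59 × 1.63 = 9.12.

L_B/L_A ≈ 9.12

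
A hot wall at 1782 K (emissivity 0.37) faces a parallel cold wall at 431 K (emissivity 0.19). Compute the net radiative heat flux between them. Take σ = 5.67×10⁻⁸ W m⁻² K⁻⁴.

For two large parallel gray plates, q = σ(T₁⁴ − T₂⁴) / (1/ε₁ + 1/ε₂ − 1).
1/ε₁ + 1/ε₂ − 1 = 1/0.37 + 1/0.19 − 1 = 6.966.
T₁⁴ − T₂⁴ = 1.01×10^13 − 3.45×10^10 = 1.00×10^13 K⁴.
q = 5.67×10⁻⁸ × 1.00×10^13 / 6.966 = 81800 W/m².

q ≈ 81800 W/m²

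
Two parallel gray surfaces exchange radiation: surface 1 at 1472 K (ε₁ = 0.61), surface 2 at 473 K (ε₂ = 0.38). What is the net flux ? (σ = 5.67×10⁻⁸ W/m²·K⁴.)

For two large parallel gray plates, q = σ(T₁⁴ − T₂⁴) / (1/ε₁ + 1/ε₂ − 1).
1/ε₁ + 1/ε₂ − 1 = 1/0.61 + 1/0.38 − 1 = 3.271.
T₁⁴ − T₂⁴ = 4.69×10^12 − 5.01×10^10 = 4.64×10^12 K⁴.
q = 5.67×10⁻⁸ × 4.64×10^12 / 3.271 = 80500 W/m².

q ≈ 80500 W/m²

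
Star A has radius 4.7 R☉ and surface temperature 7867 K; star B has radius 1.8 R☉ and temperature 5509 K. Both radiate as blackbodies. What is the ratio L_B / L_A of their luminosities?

L = 4πR²σT⁴ ∝ R²T⁴, so L_B/L_A = (1.8/4.7)² × (5509/7867)⁴ = 0.147 × 0.240 = 0.0353.

L_B/L_A ≈ 0.0353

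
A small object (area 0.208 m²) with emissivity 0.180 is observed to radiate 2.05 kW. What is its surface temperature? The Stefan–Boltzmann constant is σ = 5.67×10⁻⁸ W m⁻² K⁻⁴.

From P = εσAT⁴, T = (P / εσA)^(1/4) = (2050 / (0.180 × 5.67×10⁻⁸ × 0.208))^(1/4).
T = (9.66×10^11)^(1/4) = 991 K.

T ≈ 991 K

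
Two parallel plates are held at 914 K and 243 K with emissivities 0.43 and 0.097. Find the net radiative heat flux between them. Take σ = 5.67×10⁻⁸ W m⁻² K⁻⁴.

q ≈ 3380 W/m²

For two large parallel gray plates, q = σ(T₁⁴ − T₂⁴) / (1/ε₁ + 1/ε₂ − 1).
1/ε₁ + 1/ε₂ − 1 = 1/0.43 + 1/0.097 − 1 = 11.63.
T₁⁴ − T₂⁴ = 6.98×10^11 − 3.49×10^9 = 6.94×10^11 K⁴.
q = 5.67×10⁻⁸ × 6.94×10^11 / 11.63 = 3380 W/m².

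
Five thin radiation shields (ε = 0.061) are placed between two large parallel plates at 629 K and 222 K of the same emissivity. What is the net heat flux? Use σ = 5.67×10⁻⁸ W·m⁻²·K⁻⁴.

q ≈ 45.8 W/m²

Each of the 6 gaps contributes resistance (2/ε − 1) = 2/0.061 − 1 = 31.79; total = 190.7.
q = σ(T₁⁴ − T₂⁴) / 190.7 = 5.67×10⁻⁸ × 1.54×10^11 / 190.7 = 45.8 W/m².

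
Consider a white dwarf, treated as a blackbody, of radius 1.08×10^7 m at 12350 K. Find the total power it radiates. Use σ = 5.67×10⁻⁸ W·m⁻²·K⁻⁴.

A = 4πr² = 4π × (1.08×10^7)² = 1.47×10^15 m².
P = σAT⁴ = 5.67×10⁻⁸ × 1.47×10^15 × (12350)⁴ = 5.67×10⁻⁸ × 1.47×10^15 × 2.33×10^16.
P = 1.93×10^24 W.

P ≈ 1.93×10^24 W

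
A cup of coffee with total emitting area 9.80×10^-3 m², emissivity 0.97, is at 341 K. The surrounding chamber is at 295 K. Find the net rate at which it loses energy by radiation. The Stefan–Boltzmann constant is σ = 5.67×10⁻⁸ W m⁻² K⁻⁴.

Q = εσA(T⁴ − T_s⁴). T⁴ − T_s⁴ = (341)⁴ − (295)⁴ = 1.35×10^10 − 7.57×10^9 = 5.95×10^9 K⁴.
Q = 0.97 × 5.67×10⁻⁸ × 9.80×10^-3 × 5.95×10^9 = 3.21 W.

Q ≈ 3.21 W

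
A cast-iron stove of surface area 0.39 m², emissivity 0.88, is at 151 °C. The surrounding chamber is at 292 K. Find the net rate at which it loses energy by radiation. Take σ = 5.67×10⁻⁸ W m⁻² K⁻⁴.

Convert: 151 °C = 424 K.
Q = εσA(T⁴ − T_s⁴). T⁴ − T_s⁴ = (424)⁴ − (292)⁴ = 3.23×10^10 − 7.27×10^9 = 2.50×10^10 K⁴.
Q = 0.88 × 5.67×10⁻⁸ × 0.390 × 2.50×10^10 = 487 W.

Q ≈ 487 W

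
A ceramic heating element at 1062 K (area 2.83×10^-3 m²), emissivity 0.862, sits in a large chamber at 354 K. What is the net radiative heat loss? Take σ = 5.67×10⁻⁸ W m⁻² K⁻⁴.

Q = εσA(T⁴ − T_s⁴). T⁴ − T_s⁴ = (1062)⁴ − (354)⁴ = 1.27×10^12 − 1.57×10^10 = 1.26×10^12 K⁴.
Q = 0.862 × 5.67×10⁻⁸ × 2.83×10^-3 × 1.26×10^12 = 174 W.

Q ≈ 174 W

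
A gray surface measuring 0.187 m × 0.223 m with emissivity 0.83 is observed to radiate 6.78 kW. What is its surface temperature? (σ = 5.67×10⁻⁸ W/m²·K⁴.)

A = 0.187 × 0.223 = 0.0417 m².
From P = εσAT⁴, T = (P / εσA)^(1/4) = (6780 / (0.83 × 5.67×10⁻⁸ × 0.0417))^(1/4).
T = (3.45×10^12)^(1/4) = 1360 K.

T ≈ 1360 K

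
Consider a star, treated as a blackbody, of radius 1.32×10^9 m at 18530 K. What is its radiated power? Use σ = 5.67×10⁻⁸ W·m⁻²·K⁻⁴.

A = 4πr² = 4π × (1.32×10^9)² = 2.19×10^19 m².
P = σAT⁴ = 5.67×10⁻⁸ × 2.19×10^19 × (18530)⁴ = 5.67×10⁻⁸ × 2.19×10^19 × 1.18×10^17.
P = 1.46×10^29 W.

P ≈ 1.46×10^29 W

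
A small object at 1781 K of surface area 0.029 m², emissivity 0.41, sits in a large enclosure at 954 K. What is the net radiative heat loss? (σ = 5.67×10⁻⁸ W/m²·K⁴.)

Q ≈ 6220 W

Q = εσA(T⁴ − T_s⁴). T⁴ − T_s⁴ = (1781)⁴ − (954)⁴ = 1.01×10^13 − 8.28×10^11 = 9.23×10^12 K⁴.
Q = 0.41 × 5.67×10⁻⁸ × 0.0290 × 9.23×10^12 = 6220 W.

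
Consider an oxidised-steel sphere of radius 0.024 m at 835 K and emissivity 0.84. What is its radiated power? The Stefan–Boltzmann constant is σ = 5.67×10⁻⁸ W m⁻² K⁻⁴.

P ≈ 168 W

A = 4πr² = 4π × (0.024)² = 7.24×10^-3 m².
P = εσAT⁴ = 0.84 × 5.67×10⁻⁸ × 7.24×10^-3 × (835)⁴ = 0.84 × 5.67×10⁻⁸ × 7.24×10^-3 × 4.86×10^11.
P = 168 W.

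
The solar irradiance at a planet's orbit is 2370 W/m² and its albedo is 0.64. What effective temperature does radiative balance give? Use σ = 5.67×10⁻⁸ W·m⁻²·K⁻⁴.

Power absorbed = (1−a)S·πR²; power emitted = 4πR²σT⁴. Equating and cancelling πR²:
T = ((1−a)S / 4σ)^(1/4) = (853 / (4 × 5.67×10⁻⁸))^(1/4) = (3.76×10^9)^(1/4).
T = 248 K.

T ≈ 248 K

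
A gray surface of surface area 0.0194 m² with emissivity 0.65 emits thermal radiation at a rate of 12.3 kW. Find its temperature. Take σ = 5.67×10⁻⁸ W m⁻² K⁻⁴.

From P = εσAT⁴, T = (P / εσA)^(1/4) = (12300 / (0.65 × 5.67×10⁻⁸ × 0.0194))^(1/4).
T = (1.72×10^13)^(1/4) = 2040 K.

T ≈ 2040 K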